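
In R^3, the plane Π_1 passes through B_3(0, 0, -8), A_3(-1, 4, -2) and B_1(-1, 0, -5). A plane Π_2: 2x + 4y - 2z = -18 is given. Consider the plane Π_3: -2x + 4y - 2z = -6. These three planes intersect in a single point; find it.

B_3A_3 = (-1, 4, 6), B_3B_1 = (-1, 0, 3); a normal to Π_1 is B_3A_3 × B_3B_1 = (12, -3, 4).
Using B_3: Π_1 has equation 12x - 3y + 4z = -32.
Solving the 3×3 linear system 12x - 3y + 4z = -32, 2x + 4y - 2z = -18, -2x + 4y - 2z = -6 (e.g. by elimination or Cramer's rule, determinant = 40) gives (-3, -4, -2).

(-3, -4, -2)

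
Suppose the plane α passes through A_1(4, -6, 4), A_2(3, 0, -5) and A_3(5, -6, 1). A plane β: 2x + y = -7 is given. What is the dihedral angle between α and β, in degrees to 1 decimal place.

17.0

A_1A_2 = (-1, 6, -9), A_1A_3 = (1, 0, -3); a normal to α is A_1A_2 × A_1A_3 = (-18, -12, -6).
Using A_1: α has equation -18x - 12y - 6z = -24.
cos θ = |n₁·n₂| / (|n₁||n₂|) = |-48| / (√504 · √5).
θ = arccos(0.95618) ≈ 17.0°.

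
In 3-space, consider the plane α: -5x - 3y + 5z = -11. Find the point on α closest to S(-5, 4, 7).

(0, 7, 2)

Foot = S − λn with λ = (n·S − d)/|n|² = (48 − (-11))/59 = 1.
Foot = (-5, 4, 7) − 1·(-5, -3, 5) = (0, 7, 2).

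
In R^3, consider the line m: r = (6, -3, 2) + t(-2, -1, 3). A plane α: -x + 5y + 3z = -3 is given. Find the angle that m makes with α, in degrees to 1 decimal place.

15.7

sin θ = |n·v| / (|n||v|) = |6| / (√35 · √14) = 0.27105.
θ ≈ 15.7°.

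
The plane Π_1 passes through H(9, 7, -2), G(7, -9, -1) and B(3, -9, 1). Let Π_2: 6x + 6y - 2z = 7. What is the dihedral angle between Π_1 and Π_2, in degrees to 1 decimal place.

84.1

HG = (-2, -16, 1), HB = (-6, -16, 3); a normal to Π_1 is HG × HB = (-32, 0, -64).
Using H: Π_1 has equation -32x - 64z = -160.
cos θ = |n₁·n₂| / (|n₁||n₂|) = |-64| / (√5120 · √76).
θ = arccos(0.10260) ≈ 84.1°.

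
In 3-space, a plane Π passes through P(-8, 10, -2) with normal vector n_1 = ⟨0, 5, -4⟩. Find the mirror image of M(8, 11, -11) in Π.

(8, 1, -3)

Π: n_1·r = n_1·P gives 5y - 4z = 58.
λ = (n·M − d)/|n|² = (99 − 58)/41 = 1.
Reflection = M − 2λn = (8, 11, -11) − 2·(0, 5, -4) = (8, 1, -3).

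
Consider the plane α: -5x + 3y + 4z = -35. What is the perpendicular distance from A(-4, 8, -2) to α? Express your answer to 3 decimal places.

n·A − d = (-5)·(-4) + (3)·(8) + (4)·(-2) − (-35) = 71; |n| = √50.
Distance = |71| / √50 = 71/√50 ≈ 10.041.

10.041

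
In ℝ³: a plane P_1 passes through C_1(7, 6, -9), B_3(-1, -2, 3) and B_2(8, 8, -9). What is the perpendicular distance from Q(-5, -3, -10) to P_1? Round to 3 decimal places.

6.714

C_1B_3 = (-8, -8, 12), C_1B_2 = (1, 2, 0); a normal to P_1 is C_1B_3 × C_1B_2 = (-24, 12, -8).
Using C_1: P_1 has equation -24x + 12y - 8z = -24.
n·Q − d = (-24)·(-5) + (12)·(-3) + (-8)·(-10) − (-24) = 188; |n| = √784.
Distance = |188| / √784 = 188/√784 ≈ 6.714.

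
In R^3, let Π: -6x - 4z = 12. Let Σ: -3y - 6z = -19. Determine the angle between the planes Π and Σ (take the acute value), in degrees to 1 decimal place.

60.3

cos θ = |n₁·n₂| / (|n₁||n₂|) = |24| / (√52 · √45).
θ = arccos(0.49614) ≈ 60.3°.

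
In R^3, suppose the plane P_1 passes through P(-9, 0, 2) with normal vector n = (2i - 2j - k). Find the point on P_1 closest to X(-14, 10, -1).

P_1: n·r = n·P gives 2x - 2y - z = -20.
Foot = X − λn with λ = (n·X − d)/|n|² = (-47 − (-20))/9 = -3.
Foot = (-14, 10, -1) − (-3)·(2, -2, -1) = (-8, 4, -4).

(-8, 4, -4)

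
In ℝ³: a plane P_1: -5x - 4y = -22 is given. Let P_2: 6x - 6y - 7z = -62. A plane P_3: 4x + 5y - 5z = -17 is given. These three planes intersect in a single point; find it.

Solving the 3×3 linear system -5x - 4y = -22, 6x - 6y - 7z = -62, 4x + 5y - 5z = -17 (e.g. by elimination or Cramer's rule, determinant = -333) gives (2, 3, 8).

(2, 3, 8)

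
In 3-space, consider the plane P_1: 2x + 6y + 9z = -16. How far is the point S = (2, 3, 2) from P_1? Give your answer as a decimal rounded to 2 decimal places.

n·S − d = (2)·(2) + (6)·(3) + (9)·(2) − (-16) = 56; |n| = √121.
Distance = |56| / √121 = 56/√121 ≈ 5.09.

5.09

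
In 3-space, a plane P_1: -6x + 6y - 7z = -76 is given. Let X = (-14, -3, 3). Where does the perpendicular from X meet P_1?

(-8, -9, 10)

Foot = X − λn with λ = (n·X − d)/|n|² = (45 − (-76))/121 = 1.
Foot = (-14, -3, 3) − 1·(-6, 6, -7) = (-8, -9, 10).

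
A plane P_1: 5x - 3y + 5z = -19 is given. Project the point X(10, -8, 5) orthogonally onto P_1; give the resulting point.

Foot = X − λn with λ = (n·X − d)/|n|² = (99 − (-19))/59 = 2.
Foot = (10, -8, 5) − 2·(5, -3, 5) = (0, -2, -5).

(0, -2, -5)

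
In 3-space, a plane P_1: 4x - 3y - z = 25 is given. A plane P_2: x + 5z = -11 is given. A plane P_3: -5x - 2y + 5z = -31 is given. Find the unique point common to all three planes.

(4, -2, -3)

Solving the 3×3 linear system 4x - 3y - z = 25, x + 5z = -11, -5x - 2y + 5z = -31 (e.g. by elimination or Cramer's rule, determinant = 132) gives (4, -2, -3).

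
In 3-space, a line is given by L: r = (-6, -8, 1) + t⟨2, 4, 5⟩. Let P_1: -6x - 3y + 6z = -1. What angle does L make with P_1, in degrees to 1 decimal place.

sin θ = |n·v| / (|n||v|) = |6| / (√81 · √45) = 0.09938.
θ ≈ 5.7°.

5.7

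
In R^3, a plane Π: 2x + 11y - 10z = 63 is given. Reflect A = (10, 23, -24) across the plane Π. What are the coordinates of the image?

λ = (n·A − d)/|n|² = (513 − 63)/225 = 2.
Reflection = A − 2λn = (10, 23, -24) − 4·(2, 11, -10) = (2, -21, 16).

(2, -21, 16)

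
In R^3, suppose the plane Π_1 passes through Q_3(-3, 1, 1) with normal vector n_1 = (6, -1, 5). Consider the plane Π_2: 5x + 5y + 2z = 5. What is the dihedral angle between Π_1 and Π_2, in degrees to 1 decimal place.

52.8

Π_1: n_1·r = n_1·Q_3 gives 6x - y + 5z = -14.
cos θ = |n₁·n₂| / (|n₁||n₂|) = |35| / (√62 · √54).
θ = arccos(0.60489) ≈ 52.8°.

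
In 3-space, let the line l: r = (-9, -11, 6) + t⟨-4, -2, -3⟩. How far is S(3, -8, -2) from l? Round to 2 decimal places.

13.64

Taking (-9, -11, 6) on l with direction v = (-4, -2, -3): w = S − (-9, -11, 6) = (12, 3, -8), and w × v = (-25, 68, -12).
Distance = |w × v| / |v| = √5393 / √29 ≈ 13.64.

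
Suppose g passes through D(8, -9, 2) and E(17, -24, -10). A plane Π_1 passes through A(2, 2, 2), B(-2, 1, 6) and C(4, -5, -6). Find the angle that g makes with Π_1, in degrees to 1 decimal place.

A direction vector for g is E − D = (9, -15, -12).
AB = (-4, -1, 4), AC = (2, -7, -8); a normal to Π_1 is AB × AC = (36, -24, 30).
Using A: Π_1 has equation 36x - 24y + 30z = 84.
sin θ = |n·v| / (|n||v|) = |324| / (√2772 · √450) = 0.29010.
θ ≈ 16.9°.

16.9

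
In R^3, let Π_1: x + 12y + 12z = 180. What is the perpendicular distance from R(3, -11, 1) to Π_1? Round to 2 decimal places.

n·R − d = (1)·(3) + (12)·(-11) + (12)·(1) − 180 = -297; |n| = √289.
Distance = |-297| / √289 = 297/√289 ≈ 17.47.

17.47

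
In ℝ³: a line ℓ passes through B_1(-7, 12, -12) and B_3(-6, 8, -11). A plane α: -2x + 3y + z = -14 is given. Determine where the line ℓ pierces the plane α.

(-3, -4, -8)

A direction vector for ℓ is B_3 − B_1 = (1, -4, 1).
Substitute r = (-7, 12, -12) + t(1, -4, 1) into the plane: 38 + (-13)t = -14, so t = 4.
Intersection: (-7, 12, -12) + 4·(1, -4, 1) = (-3, -4, -8).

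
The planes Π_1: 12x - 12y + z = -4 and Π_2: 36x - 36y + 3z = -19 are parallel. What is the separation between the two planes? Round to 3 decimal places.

0.137

Rescale Π_2 by 1/3: 12x - 12y + z = -19/3. Then distance = |-4 − (-19/3)| / √289 ≈ 0.137.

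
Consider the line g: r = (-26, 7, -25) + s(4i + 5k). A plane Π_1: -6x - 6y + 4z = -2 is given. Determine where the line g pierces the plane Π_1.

(-10, 7, -5)

Substitute r = (-26, 7, -25) + t(4, 0, 5) into the plane: 14 + (-4)t = -2, so t = 4.
Intersection: (-26, 7, -25) + 4·(4, 0, 5) = (-10, 7, -5).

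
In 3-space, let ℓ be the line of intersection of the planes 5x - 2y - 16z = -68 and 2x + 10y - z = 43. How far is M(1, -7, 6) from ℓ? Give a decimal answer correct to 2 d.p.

11.42

Direction of ℓ: (5, -2, -16) × (2, 10, -1) = (162, -27, 54).
A point on ℓ: solving the two plane equations with x = -8 gives (-8, 6, 1).
Taking (-8, 6, 1) on ℓ with direction v = (162, -27, 54): w = M − (-8, 6, 1) = (9, -13, 5), and w × v = (-567, 324, 1863).
Distance = |w × v| / |v| = √3897234 / √29889 ≈ 11.42.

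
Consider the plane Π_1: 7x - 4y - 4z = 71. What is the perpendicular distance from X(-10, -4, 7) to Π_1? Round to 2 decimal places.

17.00

n·X − d = (7)·(-10) + (-4)·(-4) + (-4)·(7) − 71 = -153; |n| = √81.
Distance = |-153| / √81 = 153/√81 ≈ 17.00.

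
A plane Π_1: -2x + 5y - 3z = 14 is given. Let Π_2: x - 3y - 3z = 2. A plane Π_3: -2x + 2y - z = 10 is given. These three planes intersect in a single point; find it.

(-4, 0, -2)

Solving the 3×3 linear system -2x + 5y - 3z = 14, x - 3y - 3z = 2, -2x + 2y - z = 10 (e.g. by elimination or Cramer's rule, determinant = 29) gives (-4, 0, -2).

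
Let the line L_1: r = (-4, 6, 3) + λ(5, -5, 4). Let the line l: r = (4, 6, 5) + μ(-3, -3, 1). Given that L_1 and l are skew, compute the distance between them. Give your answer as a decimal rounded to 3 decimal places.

0.114

Common perpendicular direction n = (5, -5, 4) × (-3, -3, 1) = (7, -17, -30).
With w = (4, 6, 5) − (-4, 6, 3) = (8, 0, 2), w · n = -4.
Distance = |w · n| / |n| = |-4| / √1238 ≈ 0.114.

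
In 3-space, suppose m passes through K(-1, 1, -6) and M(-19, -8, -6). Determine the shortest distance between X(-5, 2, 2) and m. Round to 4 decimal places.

A direction vector for m is M − K = (-18, -9, 0).
Taking (-1, 1, -6) on m with direction v = (-18, -9, 0): w = X − (-1, 1, -6) = (-4, 1, 8), and w × v = (72, -144, 54).
Distance = |w × v| / |v| = √28836 / √405 ≈ 8.4380.

8.4380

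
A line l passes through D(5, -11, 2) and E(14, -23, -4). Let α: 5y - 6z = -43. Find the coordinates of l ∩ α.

A direction vector for l is E − D = (9, -12, -6).
Substitute r = (5, -11, 2) + t(9, -12, -6) into the plane: -67 + (-24)t = -43, so t = -1.
Intersection: (5, -11, 2) + (-1)·(9, -12, -6) = (-4, 1, 8).

(-4, 1, 8)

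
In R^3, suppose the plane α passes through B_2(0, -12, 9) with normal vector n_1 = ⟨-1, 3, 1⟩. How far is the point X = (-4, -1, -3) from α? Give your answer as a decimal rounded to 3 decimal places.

α: n_1·r = n_1·B_2 gives -x + 3y + z = -27.
n·X − d = (-1)·(-4) + (3)·(-1) + (1)·(-3) − (-27) = 25; |n| = √11.
Distance = |25| / √11 = 25/√11 ≈ 7.538.

7.538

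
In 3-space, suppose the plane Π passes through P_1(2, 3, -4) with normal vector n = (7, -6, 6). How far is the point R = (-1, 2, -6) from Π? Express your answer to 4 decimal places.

Π: n·r = n·P_1 gives 7x - 6y + 6z = -28.
n·R − d = (7)·(-1) + (-6)·(2) + (6)·(-6) − (-28) = -27; |n| = √121.
Distance = |-27| / √121 = 27/√121 ≈ 2.4545.

2.4545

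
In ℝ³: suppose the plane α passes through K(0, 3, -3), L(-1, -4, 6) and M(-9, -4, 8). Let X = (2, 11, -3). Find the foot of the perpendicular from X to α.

(1, 6, -7)

KL = (-1, -7, 9), KM = (-9, -7, 11); a normal to α is KL × KM = (-14, -70, -56).
Using K: α has equation -14x - 70y - 56z = -42.
Foot = X − λn with λ = (n·X − d)/|n|² = (-630 − (-42))/8232 = -1/14.
Foot = (2, 11, -3) − (-1/14)·(-14, -70, -56) = (1, 6, -7).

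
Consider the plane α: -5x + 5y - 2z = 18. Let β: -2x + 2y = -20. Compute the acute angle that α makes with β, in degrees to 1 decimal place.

15.8

cos θ = |n₁·n₂| / (|n₁||n₂|) = |20| / (√54 · √8).
θ = arccos(0.96225) ≈ 15.8°.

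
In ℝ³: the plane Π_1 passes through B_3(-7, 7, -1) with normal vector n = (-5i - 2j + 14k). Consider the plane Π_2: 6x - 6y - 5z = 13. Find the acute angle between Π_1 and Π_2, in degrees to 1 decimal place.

Π_1: n·r = n·B_3 gives -5x - 2y + 14z = 7.
cos θ = |n₁·n₂| / (|n₁||n₂|) = |-88| / (√225 · √97).
θ = arccos(0.59567) ≈ 53.4°.

53.4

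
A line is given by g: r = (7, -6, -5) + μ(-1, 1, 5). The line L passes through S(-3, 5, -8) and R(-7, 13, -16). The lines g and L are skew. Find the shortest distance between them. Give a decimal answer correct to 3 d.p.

3.303

A direction vector for L is R − S = (-4, 8, -8).
Common perpendicular direction n = (-1, 1, 5) × (-4, 8, -8) = (-48, -28, -4).
With w = (-3, 5, -8) − (7, -6, -5) = (-10, 11, -3), w · n = 184.
Distance = |w · n| / |n| = |184| / √3104 ≈ 3.303.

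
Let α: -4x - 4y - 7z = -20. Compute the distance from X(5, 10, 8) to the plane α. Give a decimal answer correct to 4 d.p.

10.6667

n·X − d = (-4)·(5) + (-4)·(10) + (-7)·(8) − (-20) = -96; |n| = √81.
Distance = |-96| / √81 = 96/√81 ≈ 10.6667.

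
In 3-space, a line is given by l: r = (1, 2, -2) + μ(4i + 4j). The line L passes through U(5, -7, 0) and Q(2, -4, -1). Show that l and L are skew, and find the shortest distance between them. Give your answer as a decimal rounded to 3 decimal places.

0.162

A direction vector for L is Q − U = (-3, 3, -1).
Common perpendicular direction n = (4, 4, 0) × (-3, 3, -1) = (-4, 4, 24).
With w = (5, -7, 0) − (1, 2, -2) = (4, -9, 2), w · n = -4.
Since n ≠ 0 the lines are not parallel, and w · n = -4 ≠ 0 so they do not intersect; hence they are skew.
Distance = |w · n| / |n| = |-4| / √608 ≈ 0.162.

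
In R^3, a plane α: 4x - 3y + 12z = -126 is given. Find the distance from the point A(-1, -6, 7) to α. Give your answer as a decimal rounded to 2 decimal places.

n·A − d = (4)·(-1) + (-3)·(-6) + (12)·(7) − (-126) = 224; |n| = √169.
Distance = |224| / √169 = 224/√169 ≈ 17.23.

17.23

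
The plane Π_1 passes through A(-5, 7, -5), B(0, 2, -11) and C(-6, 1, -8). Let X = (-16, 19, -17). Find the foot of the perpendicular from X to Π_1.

(-7, 10, -2)

AB = (5, -5, -6), AC = (-1, -6, -3); a normal to Π_1 is AB × AC = (-21, 21, -35).
Using A: Π_1 has equation -21x + 21y - 35z = 427.
Foot = X − λn with λ = (n·X − d)/|n|² = (1330 − 427)/2107 = 3/7.
Foot = (-16, 19, -17) − (3/7)·(-21, 21, -35) = (-7, 10, -2).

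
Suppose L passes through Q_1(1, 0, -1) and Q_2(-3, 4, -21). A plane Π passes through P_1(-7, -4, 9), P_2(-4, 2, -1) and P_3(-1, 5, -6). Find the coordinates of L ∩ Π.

(2, -1, 4)

A direction vector for L is Q_2 − Q_1 = (-4, 4, -20).
P_1P_2 = (3, 6, -10), P_1P_3 = (6, 9, -15); a normal to Π is P_1P_2 × P_1P_3 = (0, -15, -9).
Using P_1: Π has equation -15y - 9z = -21.
Substitute r = (1, 0, -1) + t(-4, 4, -20) into the plane: 9 + 120t = -21, so t = -1/4.
Intersection: (1, 0, -1) + (-1/4)·(-4, 4, -20) = (2, -1, 4).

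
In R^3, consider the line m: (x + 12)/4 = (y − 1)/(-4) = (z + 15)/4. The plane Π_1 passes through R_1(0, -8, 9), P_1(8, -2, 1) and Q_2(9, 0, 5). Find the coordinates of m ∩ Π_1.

m has direction (4, -4, 4) through (-12, 1, -15).
R_1P_1 = (8, 6, -8), R_1Q_2 = (9, 8, -4); a normal to Π_1 is R_1P_1 × R_1Q_2 = (40, -40, 10).
Using R_1: Π_1 has equation 40x - 40y + 10z = 410.
Substitute r = (-12, 1, -15) + t(4, -4, 4) into the plane: -670 + 360t = 410, so t = 3.
Intersection: (-12, 1, -15) + 3·(4, -4, 4) = (0, -11, -3).

(0, -11, -3)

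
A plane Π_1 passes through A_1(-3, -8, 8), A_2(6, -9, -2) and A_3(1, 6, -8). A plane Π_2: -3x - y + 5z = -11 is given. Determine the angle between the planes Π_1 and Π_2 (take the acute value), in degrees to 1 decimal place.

86.7

A_1A_2 = (9, -1, -10), A_1A_3 = (4, 14, -16); a normal to Π_1 is A_1A_2 × A_1A_3 = (156, 104, 130).
Using A_1: Π_1 has equation 156x + 104y + 130z = -260.
cos θ = |n₁·n₂| / (|n₁||n₂|) = |78| / (√52052 · √35).
θ = arccos(0.05779) ≈ 86.7°.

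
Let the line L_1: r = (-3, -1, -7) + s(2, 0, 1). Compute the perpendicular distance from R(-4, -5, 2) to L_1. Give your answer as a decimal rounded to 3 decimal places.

Taking (-3, -1, -7) on L_1 with direction v = (2, 0, 1): w = R − (-3, -1, -7) = (-1, -4, 9), and w × v = (-4, 19, 8).
Distance = |w × v| / |v| = √441 / √5 ≈ 9.391.

9.391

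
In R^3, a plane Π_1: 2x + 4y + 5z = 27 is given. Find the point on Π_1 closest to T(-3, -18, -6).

(3, -6, 9)

Foot = T − λn with λ = (n·T − d)/|n|² = (-108 − 27)/45 = -3.
Foot = (-3, -18, -6) − (-3)·(2, 4, 5) = (3, -6, 9).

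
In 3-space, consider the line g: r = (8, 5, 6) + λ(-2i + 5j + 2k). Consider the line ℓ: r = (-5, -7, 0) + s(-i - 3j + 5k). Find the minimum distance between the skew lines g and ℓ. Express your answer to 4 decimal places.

Common perpendicular direction n = (-2, 5, 2) × (-1, -3, 5) = (31, 8, 11).
With w = (-5, -7, 0) − (8, 5, 6) = (-13, -12, -6), w · n = -565.
Distance = |w · n| / |n| = |-565| / √1146 ≈ 16.6900.

16.6900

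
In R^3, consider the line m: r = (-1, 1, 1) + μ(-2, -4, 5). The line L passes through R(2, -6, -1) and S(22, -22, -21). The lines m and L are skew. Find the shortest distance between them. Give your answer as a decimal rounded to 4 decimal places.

0.8027

A direction vector for L is S − R = (20, -16, -20).
Common perpendicular direction n = (-2, -4, 5) × (20, -16, -20) = (160, 60, 112).
With w = (2, -6, -1) − (-1, 1, 1) = (3, -7, -2), w · n = -164.
Distance = |w · n| / |n| = |-164| / √41744 ≈ 0.8027.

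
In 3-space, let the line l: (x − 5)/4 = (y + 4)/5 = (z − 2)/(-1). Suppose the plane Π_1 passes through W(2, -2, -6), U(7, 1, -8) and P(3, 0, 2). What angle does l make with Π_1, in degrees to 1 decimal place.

18.5

l has direction (4, 5, -1) through (5, -4, 2).
WU = (5, 3, -2), WP = (1, 2, 8); a normal to Π_1 is WU × WP = (28, -42, 7).
Using W: Π_1 has equation 28x - 42y + 7z = 98.
sin θ = |n·v| / (|n||v|) = |-105| / (√2597 · √42) = 0.31793.
θ ≈ 18.5°.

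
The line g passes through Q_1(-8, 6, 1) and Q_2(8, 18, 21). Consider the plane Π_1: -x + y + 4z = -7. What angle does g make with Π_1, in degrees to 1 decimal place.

39.3

A direction vector for g is Q_2 − Q_1 = (16, 12, 20).
sin θ = |n·v| / (|n||v|) = |76| / (√18 · √800) = 0.63333.
θ ≈ 39.3°.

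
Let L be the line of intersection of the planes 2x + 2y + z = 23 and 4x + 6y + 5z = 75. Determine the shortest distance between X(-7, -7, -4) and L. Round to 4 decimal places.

Direction of L: (2, 2, 1) × (4, 6, 5) = (4, -6, 4).
A point on L: solving the two plane equations with x = 4 gives (4, 4, 7).
Taking (4, 4, 7) on L with direction v = (4, -6, 4): w = X − (4, 4, 7) = (-11, -11, -11), and w × v = (-110, 0, 110).
Distance = |w × v| / |v| = √24200 / √68 ≈ 18.8648.

18.8648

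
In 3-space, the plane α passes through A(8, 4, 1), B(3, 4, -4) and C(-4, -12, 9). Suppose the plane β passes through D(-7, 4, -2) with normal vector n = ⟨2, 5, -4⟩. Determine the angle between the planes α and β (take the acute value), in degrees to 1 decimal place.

AB = (-5, 0, -5), AC = (-12, -16, 8); a normal to α is AB × AC = (-80, 100, 80).
Using A: α has equation -80x + 100y + 80z = -160.
β: n·r = n·D gives 2x + 5y - 4z = 14.
cos θ = |n₁·n₂| / (|n₁||n₂|) = |20| / (√22800 · √45).
θ = arccos(0.01974) ≈ 88.9°.

88.9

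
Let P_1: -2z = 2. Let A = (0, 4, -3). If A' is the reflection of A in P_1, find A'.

(0, 4, 1)

λ = (n·A − d)/|n|² = (6 − 2)/4 = 1.
Reflection = A − 2λn = (0, 4, -3) − 2·(0, 0, -2) = (0, 4, 1).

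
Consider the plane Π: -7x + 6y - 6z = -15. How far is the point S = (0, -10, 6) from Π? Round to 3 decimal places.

7.364

n·S − d = (-7)·(0) + (6)·(-10) + (-6)·(6) − (-15) = -81; |n| = √121.
Distance = |-81| / √121 = 81/√121 ≈ 7.364.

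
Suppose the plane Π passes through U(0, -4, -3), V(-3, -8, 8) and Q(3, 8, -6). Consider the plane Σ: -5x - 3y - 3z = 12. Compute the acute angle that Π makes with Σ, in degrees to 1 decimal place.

42.8

UV = (-3, -4, 11), UQ = (3, 12, -3); a normal to Π is UV × UQ = (-120, 24, -24).
Using U: Π has equation -120x + 24y - 24z = -24.
cos θ = |n₁·n₂| / (|n₁||n₂|) = |600| / (√15552 · √43).
θ = arccos(0.73371) ≈ 42.8°.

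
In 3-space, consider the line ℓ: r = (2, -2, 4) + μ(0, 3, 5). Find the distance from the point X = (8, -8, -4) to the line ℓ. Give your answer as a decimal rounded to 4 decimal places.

6.0876

Taking (2, -2, 4) on ℓ with direction v = (0, 3, 5): w = X − (2, -2, 4) = (6, -6, -8), and w × v = (-6, -30, 18).
Distance = |w × v| / |v| = √1260 / √34 ≈ 6.0876.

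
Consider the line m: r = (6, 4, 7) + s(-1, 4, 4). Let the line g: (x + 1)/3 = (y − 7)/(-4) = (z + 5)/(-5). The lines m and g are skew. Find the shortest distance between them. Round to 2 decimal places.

g has direction (3, -4, -5) through (-1, 7, -5).
Common perpendicular direction n = (-1, 4, 4) × (3, -4, -5) = (-4, 7, -8).
With w = (-1, 7, -5) − (6, 4, 7) = (-7, 3, -12), w · n = 145.
Distance = |w · n| / |n| = |145| / √129 ≈ 12.77.

12.77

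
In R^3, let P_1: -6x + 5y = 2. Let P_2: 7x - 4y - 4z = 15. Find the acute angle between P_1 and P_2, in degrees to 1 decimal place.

28.1

cos θ = |n₁·n₂| / (|n₁||n₂|) = |-62| / (√61 · √81).
θ = arccos(0.88203) ≈ 28.1°.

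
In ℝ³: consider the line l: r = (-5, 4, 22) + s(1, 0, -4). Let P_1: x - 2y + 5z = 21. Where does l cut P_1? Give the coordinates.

(-1, 4, 6)

Substitute r = (-5, 4, 22) + t(1, 0, -4) into the plane: 97 + (-19)t = 21, so t = 4.
Intersection: (-5, 4, 22) + 4·(1, 0, -4) = (-1, 4, 6).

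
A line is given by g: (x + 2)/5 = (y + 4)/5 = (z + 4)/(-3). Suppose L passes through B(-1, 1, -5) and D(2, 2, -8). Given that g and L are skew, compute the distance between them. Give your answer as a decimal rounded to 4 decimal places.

g has direction (5, 5, -3) through (-2, -4, -4).
A direction vector for L is D − B = (3, 1, -3).
Common perpendicular direction n = (5, 5, -3) × (3, 1, -3) = (-12, 6, -10).
With w = (-1, 1, -5) − (-2, -4, -4) = (1, 5, -1), w · n = 28.
Distance = |w · n| / |n| = |28| / √280 ≈ 1.6733.

1.6733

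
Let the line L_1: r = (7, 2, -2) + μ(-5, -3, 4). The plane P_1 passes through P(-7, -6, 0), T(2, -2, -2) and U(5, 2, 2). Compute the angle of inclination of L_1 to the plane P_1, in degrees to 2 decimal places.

15.49

PT = (9, 4, -2), PU = (12, 8, 2); a normal to P_1 is PT × PU = (24, -42, 24).
Using P: P_1 has equation 24x - 42y + 24z = 84.
sin θ = |n·v| / (|n||v|) = |102| / (√2916 · √50) = 0.26713.
θ ≈ 15.49°.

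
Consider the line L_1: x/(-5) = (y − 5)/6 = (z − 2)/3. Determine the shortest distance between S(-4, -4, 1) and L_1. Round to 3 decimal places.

L_1 has direction (-5, 6, 3) through (0, 5, 2).
Taking (0, 5, 2) on L_1 with direction v = (-5, 6, 3): w = S − (0, 5, 2) = (-4, -9, -1), and w × v = (-21, 17, -69).
Distance = |w × v| / |v| = √5491 / √70 ≈ 8.857.

8.857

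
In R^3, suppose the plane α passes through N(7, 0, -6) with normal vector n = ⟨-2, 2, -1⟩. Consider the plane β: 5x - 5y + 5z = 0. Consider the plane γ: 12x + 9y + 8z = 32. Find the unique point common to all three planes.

(8, 0, -8)

α: n·r = n·N gives -2x + 2y - z = -8.
Solving the 3×3 linear system -2x + 2y - z = -8, 5x - 5y + 5z = 0, 12x + 9y + 8z = 32 (e.g. by elimination or Cramer's rule, determinant = 105) gives (8, 0, -8).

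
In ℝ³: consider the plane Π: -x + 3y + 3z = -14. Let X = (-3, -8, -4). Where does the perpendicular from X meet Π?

Foot = X − λn with λ = (n·X − d)/|n|² = (-33 − (-14))/19 = -1.
Foot = (-3, -8, -4) − (-1)·(-1, 3, 3) = (-4, -5, -1).

(-4, -5, -1)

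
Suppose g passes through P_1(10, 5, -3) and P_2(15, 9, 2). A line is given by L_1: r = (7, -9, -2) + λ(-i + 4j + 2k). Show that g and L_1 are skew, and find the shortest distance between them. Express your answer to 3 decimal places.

8.783

A direction vector for g is P_2 − P_1 = (5, 4, 5).
Common perpendicular direction n = (5, 4, 5) × (-1, 4, 2) = (-12, -15, 24).
With w = (7, -9, -2) − (10, 5, -3) = (-3, -14, 1), w · n = 270.
Since n ≠ 0 the lines are not parallel, and w · n = 270 ≠ 0 so they do not intersect; hence they are skew.
Distance = |w · n| / |n| = |270| / √945 ≈ 8.783.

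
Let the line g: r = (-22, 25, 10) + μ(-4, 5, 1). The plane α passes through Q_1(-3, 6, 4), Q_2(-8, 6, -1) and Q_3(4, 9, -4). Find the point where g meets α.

(-6, 5, 6)

Q_1Q_2 = (-5, 0, -5), Q_1Q_3 = (7, 3, -8); a normal to α is Q_1Q_2 × Q_1Q_3 = (15, -75, -15).
Using Q_1: α has equation 15x - 75y - 15z = -555.
Substitute r = (-22, 25, 10) + t(-4, 5, 1) into the plane: -2355 + (-450)t = -555, so t = -4.
Intersection: (-22, 25, 10) + (-4)·(-4, 5, 1) = (-6, 5, 6).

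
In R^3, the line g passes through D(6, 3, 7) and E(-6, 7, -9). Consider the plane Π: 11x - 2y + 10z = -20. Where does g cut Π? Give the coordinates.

(0, 5, -1)

A direction vector for g is E − D = (-12, 4, -16).
Substitute r = (6, 3, 7) + t(-12, 4, -16) into the plane: 130 + (-300)t = -20, so t = 1/2.
Intersection: (6, 3, 7) + (1/2)·(-12, 4, -16) = (0, 5, -1).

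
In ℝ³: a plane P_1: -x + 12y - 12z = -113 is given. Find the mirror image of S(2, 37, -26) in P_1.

(8, -35, 46)

λ = (n·S − d)/|n|² = (754 − (-113))/289 = 3.
Reflection = S − 2λn = (2, 37, -26) − 6·(-1, 12, -12) = (8, -35, 46).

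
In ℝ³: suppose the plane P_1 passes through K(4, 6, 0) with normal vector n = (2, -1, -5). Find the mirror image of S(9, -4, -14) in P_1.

(-3, 2, 16)

P_1: n·r = n·K gives 2x - y - 5z = 2.
λ = (n·S − d)/|n|² = (92 − 2)/30 = 3.
Reflection = S − 2λn = (9, -4, -14) − 6·(2, -1, -5) = (-3, 2, 16).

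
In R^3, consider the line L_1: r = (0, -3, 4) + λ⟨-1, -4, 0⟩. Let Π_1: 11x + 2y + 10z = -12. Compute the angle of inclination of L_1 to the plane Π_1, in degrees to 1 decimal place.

sin θ = |n·v| / (|n||v|) = |-19| / (√225 · √17) = 0.30721.
θ ≈ 17.9°.

17.9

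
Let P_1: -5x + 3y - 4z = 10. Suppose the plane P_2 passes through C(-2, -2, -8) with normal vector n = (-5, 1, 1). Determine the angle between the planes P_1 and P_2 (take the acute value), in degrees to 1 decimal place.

49.2

P_2: n·r = n·C gives -5x + y + z = 0.
cos θ = |n₁·n₂| / (|n₁||n₂|) = |24| / (√50 · √27).
θ = arccos(0.65320) ≈ 49.2°.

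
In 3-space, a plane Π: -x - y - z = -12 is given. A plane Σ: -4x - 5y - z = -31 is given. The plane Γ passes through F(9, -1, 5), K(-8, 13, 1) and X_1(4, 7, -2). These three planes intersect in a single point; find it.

(5, 1, 6)

FK = (-17, 14, -4), FX_1 = (-5, 8, -7); a normal to Γ is FK × FX_1 = (-66, -99, -66).
Using F: Γ has equation -66x - 99y - 66z = -825.
Solving the 3×3 linear system -x - y - z = -12, -4x - 5y - z = -31, -66x - 99y - 66z = -825 (e.g. by elimination or Cramer's rule, determinant = -99) gives (5, 1, 6).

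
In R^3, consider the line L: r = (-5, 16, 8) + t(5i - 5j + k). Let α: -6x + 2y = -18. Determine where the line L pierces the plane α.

Substitute r = (-5, 16, 8) + t(5, -5, 1) into the plane: 62 + (-40)t = -18, so t = 2.
Intersection: (-5, 16, 8) + 2·(5, -5, 1) = (5, 6, 10).

(5, 6, 10)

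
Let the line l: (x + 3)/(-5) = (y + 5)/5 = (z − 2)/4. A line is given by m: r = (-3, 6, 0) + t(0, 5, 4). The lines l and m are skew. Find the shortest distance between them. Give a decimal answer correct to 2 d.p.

8.43

l has direction (-5, 5, 4) through (-3, -5, 2).
Common perpendicular direction n = (-5, 5, 4) × (0, 5, 4) = (0, 20, -25).
With w = (-3, 6, 0) − (-3, -5, 2) = (0, 11, -2), w · n = 270.
Distance = |w · n| / |n| = |270| / √1025 ≈ 8.43.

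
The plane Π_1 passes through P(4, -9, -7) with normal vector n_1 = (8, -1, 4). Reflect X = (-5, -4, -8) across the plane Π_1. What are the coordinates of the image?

Π_1: n_1·r = n_1·P gives 8x - y + 4z = 13.
λ = (n·X − d)/|n|² = (-68 − 13)/81 = -1.
Reflection = X − 2λn = (-5, -4, -8) − (-2)·(8, -1, 4) = (11, -6, 0).

(11, -6, 0)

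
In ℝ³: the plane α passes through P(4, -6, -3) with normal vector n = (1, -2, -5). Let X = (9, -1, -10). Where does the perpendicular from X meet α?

(8, 1, -5)

α: n·r = n·P gives x - 2y - 5z = 31.
Foot = X − λn with λ = (n·X − d)/|n|² = (61 − 31)/30 = 1.
Foot = (9, -1, -10) − 1·(1, -2, -5) = (8, 1, -5).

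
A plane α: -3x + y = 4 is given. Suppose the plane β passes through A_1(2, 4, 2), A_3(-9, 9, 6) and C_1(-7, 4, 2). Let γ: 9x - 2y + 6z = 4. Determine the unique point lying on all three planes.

A_1A_3 = (-11, 5, 4), A_1C_1 = (-9, 0, 0); a normal to β is A_1A_3 × A_1C_1 = (0, -36, 45).
Using A_1: β has equation -36y + 45z = -54.
Solving the 3×3 linear system -3x + y = 4, -36y + 45z = -54, 9x - 2y + 6z = 4 (e.g. by elimination or Cramer's rule, determinant = 783) gives (0, 4, 2).

(0, 4, 2)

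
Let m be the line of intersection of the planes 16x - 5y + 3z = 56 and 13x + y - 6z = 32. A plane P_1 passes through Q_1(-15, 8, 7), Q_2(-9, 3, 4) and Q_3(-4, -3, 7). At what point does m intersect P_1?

(2, -6, -2)

Direction of m: (16, -5, 3) × (13, 1, -6) = (27, 135, 81).
A point on m: solving the two plane equations with x = 1 gives (1, -11, -5).
Q_1Q_2 = (6, -5, -3), Q_1Q_3 = (11, -11, 0); a normal to P_1 is Q_1Q_2 × Q_1Q_3 = (-33, -33, -11).
Using Q_1: P_1 has equation -33x - 33y - 11z = 154.
Substitute r = (1, -11, -5) + t(27, 135, 81) into the plane: 385 + (-6237)t = 154, so t = 1/27.
Intersection: (1, -11, -5) + (1/27)·(27, 135, 81) = (2, -6, -2).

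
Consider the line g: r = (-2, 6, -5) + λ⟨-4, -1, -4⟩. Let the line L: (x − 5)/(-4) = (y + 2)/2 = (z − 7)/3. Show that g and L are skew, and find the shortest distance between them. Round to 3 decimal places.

10.787

L has direction (-4, 2, 3) through (5, -2, 7).
Common perpendicular direction n = (-4, -1, -4) × (-4, 2, 3) = (5, 28, -12).
With w = (5, -2, 7) − (-2, 6, -5) = (7, -8, 12), w · n = -333.
Since n ≠ 0 the lines are not parallel, and w · n = -333 ≠ 0 so they do not intersect; hence they are skew.
Distance = |w · n| / |n| = |-333| / √953 ≈ 10.787.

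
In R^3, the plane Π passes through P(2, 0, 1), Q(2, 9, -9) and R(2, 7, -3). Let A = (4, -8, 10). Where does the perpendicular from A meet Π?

PQ = (0, 9, -10), PR = (0, 7, -4); a normal to Π is PQ × PR = (34, 0, 0).
Using P: Π has equation 34x = 68.
Foot = A − λn with λ = (n·A − d)/|n|² = (136 − 68)/1156 = 1/17.
Foot = (4, -8, 10) − (1/17)·(34, 0, 0) = (2, -8, 10).

(2, -8, 10)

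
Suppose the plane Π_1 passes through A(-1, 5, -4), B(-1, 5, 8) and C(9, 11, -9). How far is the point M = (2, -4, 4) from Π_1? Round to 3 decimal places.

9.261

AB = (0, 0, 12), AC = (10, 6, -5); a normal to Π_1 is AB × AC = (-72, 120, 0).
Using A: Π_1 has equation -72x + 120y = 672.
n·M − d = (-72)·(2) + (120)·(-4) + (0)·(4) − 672 = -1296; |n| = √19584.
Distance = |-1296| / √19584 = 1296/√19584 ≈ 9.261.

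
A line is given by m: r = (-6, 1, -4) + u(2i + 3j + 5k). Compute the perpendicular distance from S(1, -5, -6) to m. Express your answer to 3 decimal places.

9.157

Taking (-6, 1, -4) on m with direction v = (2, 3, 5): w = S − (-6, 1, -4) = (7, -6, -2), and w × v = (-24, -39, 33).
Distance = |w × v| / |v| = √3186 / √38 ≈ 9.157.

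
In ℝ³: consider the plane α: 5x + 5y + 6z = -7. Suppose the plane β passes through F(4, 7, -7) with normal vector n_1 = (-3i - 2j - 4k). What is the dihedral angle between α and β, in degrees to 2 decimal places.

β: n_1·r = n_1·F gives -3x - 2y - 4z = 2.
cos θ = |n₁·n₂| / (|n₁||n₂|) = |-49| / (√86 · √29).
θ = arccos(0.98118) ≈ 11.13°.

11.13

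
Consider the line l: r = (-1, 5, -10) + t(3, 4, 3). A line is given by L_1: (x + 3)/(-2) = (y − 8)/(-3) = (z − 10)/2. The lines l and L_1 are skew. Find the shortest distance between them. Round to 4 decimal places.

4.3201

L_1 has direction (-2, -3, 2) through (-3, 8, 10).
Common perpendicular direction n = (3, 4, 3) × (-2, -3, 2) = (17, -12, -1).
With w = (-3, 8, 10) − (-1, 5, -10) = (-2, 3, 20), w · n = -90.
Distance = |w · n| / |n| = |-90| / √434 ≈ 4.3201.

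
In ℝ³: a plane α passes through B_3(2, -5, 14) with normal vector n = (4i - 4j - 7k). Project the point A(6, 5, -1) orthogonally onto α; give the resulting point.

(2, 9, 6)

α: n·r = n·B_3 gives 4x - 4y - 7z = -70.
Foot = A − λn with λ = (n·A − d)/|n|² = (11 − (-70))/81 = 1.
Foot = (6, 5, -1) − 1·(4, -4, -7) = (2, 9, 6).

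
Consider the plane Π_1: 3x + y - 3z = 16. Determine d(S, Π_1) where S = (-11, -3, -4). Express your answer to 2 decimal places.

9.18

n·S − d = (3)·(-11) + (1)·(-3) + (-3)·(-4) − 16 = -40; |n| = √19.
Distance = |-40| / √19 = 40/√19 ≈ 9.18.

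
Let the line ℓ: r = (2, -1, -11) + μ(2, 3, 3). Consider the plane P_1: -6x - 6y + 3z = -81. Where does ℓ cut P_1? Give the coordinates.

(6, 5, -5)

Substitute r = (2, -1, -11) + t(2, 3, 3) into the plane: -39 + (-21)t = -81, so t = 2.
Intersection: (2, -1, -11) + 2·(2, 3, 3) = (6, 5, -5).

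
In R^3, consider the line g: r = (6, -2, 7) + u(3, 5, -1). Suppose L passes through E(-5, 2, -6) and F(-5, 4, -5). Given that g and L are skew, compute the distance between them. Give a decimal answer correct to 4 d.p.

17.2247

A direction vector for L is F − E = (0, 2, 1).
Common perpendicular direction n = (3, 5, -1) × (0, 2, 1) = (7, -3, 6).
With w = (-5, 2, -6) − (6, -2, 7) = (-11, 4, -13), w · n = -167.
Distance = |w · n| / |n| = |-167| / √94 ≈ 17.2247.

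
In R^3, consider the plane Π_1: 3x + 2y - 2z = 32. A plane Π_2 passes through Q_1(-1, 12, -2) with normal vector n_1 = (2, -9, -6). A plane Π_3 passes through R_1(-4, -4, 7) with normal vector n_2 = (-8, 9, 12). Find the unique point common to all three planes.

(2, 12, -1)

Π_2: n_1·r = n_1·Q_1 gives 2x - 9y - 6z = -98.
Π_3: n_2·r = n_2·R_1 gives -8x + 9y + 12z = 80.
Solving the 3×3 linear system 3x + 2y - 2z = 32, 2x - 9y - 6z = -98, -8x + 9y + 12z = 80 (e.g. by elimination or Cramer's rule, determinant = -6) gives (2, 12, -1).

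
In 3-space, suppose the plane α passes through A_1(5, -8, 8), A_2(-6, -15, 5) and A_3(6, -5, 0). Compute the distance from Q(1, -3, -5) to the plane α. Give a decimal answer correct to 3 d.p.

A_1A_2 = (-11, -7, -3), A_1A_3 = (1, 3, -8); a normal to α is A_1A_2 × A_1A_3 = (65, -91, -26).
Using A_1: α has equation 65x - 91y - 26z = 845.
n·Q − d = (65)·(1) + (-91)·(-3) + (-26)·(-5) − 845 = -377; |n| = √13182.
Distance = |-377| / √13182 = 377/√13182 ≈ 3.284.

3.284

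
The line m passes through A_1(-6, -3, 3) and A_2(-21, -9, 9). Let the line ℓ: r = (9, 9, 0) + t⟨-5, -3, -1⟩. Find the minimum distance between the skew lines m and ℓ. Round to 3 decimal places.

4.232

A direction vector for m is A_2 − A_1 = (-15, -6, 6).
Common perpendicular direction n = (-15, -6, 6) × (-5, -3, -1) = (24, -45, 15).
With w = (9, 9, 0) − (-6, -3, 3) = (15, 12, -3), w · n = -225.
Distance = |w · n| / |n| = |-225| / √2826 ≈ 4.232.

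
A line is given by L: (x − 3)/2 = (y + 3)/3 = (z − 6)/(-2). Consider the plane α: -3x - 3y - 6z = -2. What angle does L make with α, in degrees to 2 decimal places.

5.68

L has direction (2, 3, -2) through (3, -3, 6).
sin θ = |n·v| / (|n||v|) = |-3| / (√54 · √17) = 0.09901.
θ ≈ 5.68°.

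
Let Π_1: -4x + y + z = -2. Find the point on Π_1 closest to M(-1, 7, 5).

Foot = M − λn with λ = (n·M − d)/|n|² = (16 − (-2))/18 = 1.
Foot = (-1, 7, 5) − 1·(-4, 1, 1) = (3, 6, 4).

(3, 6, 4)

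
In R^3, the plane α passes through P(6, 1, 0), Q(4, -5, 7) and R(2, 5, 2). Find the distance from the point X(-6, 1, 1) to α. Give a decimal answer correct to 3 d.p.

7.920

PQ = (-2, -6, 7), PR = (-4, 4, 2); a normal to α is PQ × PR = (-40, -24, -32).
Using P: α has equation -40x - 24y - 32z = -264.
n·X − d = (-40)·(-6) + (-24)·(1) + (-32)·(1) − (-264) = 448; |n| = √3200.
Distance = |448| / √3200 = 448/√3200 ≈ 7.920.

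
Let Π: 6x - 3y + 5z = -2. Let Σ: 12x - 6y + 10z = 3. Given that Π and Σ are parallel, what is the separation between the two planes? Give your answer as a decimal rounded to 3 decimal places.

Rescale Σ by 1/2: 6x - 3y + 5z = 3/2. Then distance = |-2 − (3/2)| / √70 ≈ 0.418.

0.418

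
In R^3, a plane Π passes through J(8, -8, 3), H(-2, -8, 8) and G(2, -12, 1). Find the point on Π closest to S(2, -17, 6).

(0, -12, 2)

JH = (-10, 0, 5), JG = (-6, -4, -2); a normal to Π is JH × JG = (20, -50, 40).
Using J: Π has equation 20x - 50y + 40z = 680.
Foot = S − λn with λ = (n·S − d)/|n|² = (1130 − 680)/4500 = 1/10.
Foot = (2, -17, 6) − (1/10)·(20, -50, 40) = (0, -12, 2).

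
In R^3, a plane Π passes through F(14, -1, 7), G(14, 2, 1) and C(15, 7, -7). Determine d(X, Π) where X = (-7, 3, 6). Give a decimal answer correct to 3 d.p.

FG = (0, 3, -6), FC = (1, 8, -14); a normal to Π is FG × FC = (6, -6, -3).
Using F: Π has equation 6x - 6y - 3z = 69.
n·X − d = (6)·(-7) + (-6)·(3) + (-3)·(6) − 69 = -147; |n| = √81.
Distance = |-147| / √81 = 147/√81 ≈ 16.333.

16.333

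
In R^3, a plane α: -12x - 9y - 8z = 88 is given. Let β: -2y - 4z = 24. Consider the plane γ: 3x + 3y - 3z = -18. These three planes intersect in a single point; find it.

Solving the 3×3 linear system -12x - 9y - 8z = 88, -2y - 4z = 24, 3x + 3y - 3z = -18 (e.g. by elimination or Cramer's rule, determinant = -156) gives (0, -8, -2).

(0, -8, -2)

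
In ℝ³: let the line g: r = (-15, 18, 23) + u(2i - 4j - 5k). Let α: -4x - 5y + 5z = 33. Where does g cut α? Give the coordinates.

Substitute r = (-15, 18, 23) + t(2, -4, -5) into the plane: 85 + (-13)t = 33, so t = 4.
Intersection: (-15, 18, 23) + 4·(2, -4, -5) = (-7, 2, 3).

(-7, 2, 3)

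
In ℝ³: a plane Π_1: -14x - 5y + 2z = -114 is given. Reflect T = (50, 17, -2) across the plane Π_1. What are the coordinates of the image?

λ = (n·T − d)/|n|² = (-789 − (-114))/225 = -3.
Reflection = T − 2λn = (50, 17, -2) − (-6)·(-14, -5, 2) = (-34, -13, 10).

(-34, -13, 10)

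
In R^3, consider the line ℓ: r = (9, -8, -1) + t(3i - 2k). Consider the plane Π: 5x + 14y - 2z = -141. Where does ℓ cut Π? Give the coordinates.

(-3, -8, 7)

Substitute r = (9, -8, -1) + t(3, 0, -2) into the plane: -65 + 19t = -141, so t = -4.
Intersection: (9, -8, -1) + (-4)·(3, 0, -2) = (-3, -8, 7).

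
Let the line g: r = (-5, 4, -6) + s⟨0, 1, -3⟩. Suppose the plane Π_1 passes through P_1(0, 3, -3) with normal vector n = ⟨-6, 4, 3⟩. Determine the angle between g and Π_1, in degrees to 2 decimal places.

Π_1: n·r = n·P_1 gives -6x + 4y + 3z = 3.
sin θ = |n·v| / (|n||v|) = |-5| / (√61 · √10) = 0.20244.
θ ≈ 11.68°.

11.68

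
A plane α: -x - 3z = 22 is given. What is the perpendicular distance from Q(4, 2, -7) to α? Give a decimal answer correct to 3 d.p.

1.581

n·Q − d = (-1)·(4) + (0)·(2) + (-3)·(-7) − 22 = -5; |n| = √10.
Distance = |-5| / √10 = 5/√10 ≈ 1.581.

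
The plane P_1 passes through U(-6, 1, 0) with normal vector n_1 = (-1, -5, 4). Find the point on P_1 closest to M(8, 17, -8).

(5, 2, 4)

P_1: n_1·r = n_1·U gives -x - 5y + 4z = 1.
Foot = M − λn with λ = (n·M − d)/|n|² = (-125 − 1)/42 = -3.
Foot = (8, 17, -8) − (-3)·(-1, -5, 4) = (5, 2, 4).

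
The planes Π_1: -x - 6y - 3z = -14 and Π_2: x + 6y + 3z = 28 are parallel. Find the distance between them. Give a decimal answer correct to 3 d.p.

2.064

Rescale Π_2 by 1/(-1): -x - 6y - 3z = -28. Then distance = |-14 − (-28)| / √46 ≈ 2.064.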